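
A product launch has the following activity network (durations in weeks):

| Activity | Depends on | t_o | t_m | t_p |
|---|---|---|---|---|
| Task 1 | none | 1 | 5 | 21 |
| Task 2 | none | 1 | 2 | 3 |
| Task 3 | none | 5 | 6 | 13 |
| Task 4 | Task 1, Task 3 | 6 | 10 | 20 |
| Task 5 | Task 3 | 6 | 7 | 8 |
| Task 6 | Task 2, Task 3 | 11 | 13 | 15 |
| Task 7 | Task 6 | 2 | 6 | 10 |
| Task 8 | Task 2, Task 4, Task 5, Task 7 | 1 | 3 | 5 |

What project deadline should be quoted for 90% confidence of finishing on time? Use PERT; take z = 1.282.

te_Task 1 = (1 + 4·5 + 21)/6 = 42/6 = 7; σ²_Task 1 = ((21−1)/6)² = 11.111
te_Task 2 = (1 + 4·2 + 3)/6 = 12/6 = 2; σ²_Task 2 = ((3−1)/6)² = 0.111
te_Task 3 = (5 + 4·6 + 13)/6 = 42/6 = 7; σ²_Task 3 = ((13−5)/6)² = 1.778
te_Task 4 = (6 + 4·10 + 20)/6 = 66/6 = 11; σ²_Task 4 = ((20−6)/6)² = 5.444
te_Task 5 = (6 + 4·7 + 8)/6 = 42/6 = 7; σ²_Task 5 = ((8−6)/6)² = 0.111
te_Task 6 = (11 + 4·13 + 15)/6 = 78/6 = 13; σ²_Task 6 = ((15−11)/6)² = 0.444
te_Task 7 = (2 + 4·6 + 10)/6 = 36/6 = 6; σ²_Task 7 = ((10−2)/6)² = 1.778
te_Task 8 = (1 + 4·3 + 5)/6 = 18/6 = 3; σ²_Task 8 = ((5−1)/6)² = 0.444

Forward pass:
ES_Task 1 = 0; EF_Task 1 = 7
ES_Task 2 = 0; EF_Task 2 = 2
ES_Task 3 = 0; EF_Task 3 = 7
ES_Task 4 = max(EF_Task 1=7, EF_Task 3=7) = 7; EF_Task 4 = 7+11 = 18
ES_Task 5 = 7; EF_Task 5 = 7+7 = 14
ES_Task 6 = max(EF_Task 2=2, EF_Task 3=7) = 7; EF_Task 6 = 7+13 = 20
ES_Task 7 = 20; EF_Task 7 = 20+6 = 26
ES_Task 8 = max(EF_Task 2=2, EF_Task 4=18, EF_Task 5=14, EF_Task 7=26) = 26; EF_Task 8 = 26+3 = 29
Expected project duration μ = 29 weeks. Critical path: Task 3 → Task 6 → Task 7 → Task 8.

Variance along critical path = 1.778 + 0.444 + 1.778 + 0.444 = 4.444; σ = 2.108 weeks.
D = μ + z·σ = 29 + 1.282·2.108 = 31.7 weeks

31.7 weeks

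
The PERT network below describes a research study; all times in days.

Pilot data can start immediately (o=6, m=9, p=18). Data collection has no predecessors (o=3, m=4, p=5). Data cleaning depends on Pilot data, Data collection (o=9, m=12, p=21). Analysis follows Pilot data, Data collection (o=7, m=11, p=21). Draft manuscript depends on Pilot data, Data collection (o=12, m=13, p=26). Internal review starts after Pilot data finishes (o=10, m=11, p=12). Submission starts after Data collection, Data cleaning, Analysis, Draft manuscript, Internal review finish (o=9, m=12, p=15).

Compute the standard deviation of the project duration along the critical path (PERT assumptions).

3.23 days

te_Pilot data = (6 + 4·9 + 18)/6 = 60/6 = 10; σ²_Pilot data = ((18−6)/6)² = 4.000
te_Data collection = (3 + 4·4 + 5)/6 = 24/6 = 4; σ²_Data collection = ((5−3)/6)² = 0.111
te_Data cleaning = (9 + 4·12 + 21)/6 = 78/6 = 13; σ²_Data cleaning = ((21−9)/6)² = 4.000
te_Analysis = (7 + 4·11 + 21)/6 = 72/6 = 12; σ²_Analysis = ((21−7)/6)² = 5.444
te_Draft manuscript = (12 + 4·13 + 26)/6 = 90/6 = 15; σ²_Draft manuscript = ((26−12)/6)² = 5.444
te_Internal review = (10 + 4·11 + 12)/6 = 66/6 = 11; σ²_Internal review = ((12−10)/6)² = 0.111
te_Submission = (9 + 4·12 + 15)/6 = 72/6 = 12; σ²_Submission = ((15−9)/6)² = 1.000

Forward pass:
ES_Pilot data = 0; EF_Pilot data = 10
ES_Data collection = 0; EF_Data collection = 4
ES_Data cleaning = max(EF_Pilot data=10, EF_Data collection=4) = 10; EF_Data cleaning = 10+13 = 23
ES_Analysis = max(EF_Pilot data=10, EF_Data collection=4) = 10; EF_Analysis = 10+12 = 22
ES_Draft manuscript = max(EF_Pilot data=10, EF_Data collection=4) = 10; EF_Draft manuscript = 10+15 = 25
ES_Internal review = 10; EF_Internal review = 10+11 = 21
ES_Submission = max(EF_Data collection=4, EF_Data cleaning=23, EF_Analysis=22, EF_Draft manuscript=25, EF_Internal review=21) = 25; EF_Submission = 25+12 = 37
Expected project duration μ = 37 days. Critical path: Pilot data → Draft manuscript → Submission.

Variance along critical path = 4.000 + 5.444 + 1.000 = 10.444
σ = √10.444 = 3.232 days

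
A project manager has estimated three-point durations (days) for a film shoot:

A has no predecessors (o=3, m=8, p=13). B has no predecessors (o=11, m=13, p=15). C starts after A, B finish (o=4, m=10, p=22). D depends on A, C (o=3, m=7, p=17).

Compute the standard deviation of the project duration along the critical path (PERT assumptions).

3.86 days

te_A = (3 + 4·8 + 13)/6 = 48/6 = 8; σ²_A = ((13−3)/6)² = 2.778
te_B = (11 + 4·13 + 15)/6 = 78/6 = 13; σ²_B = ((15−11)/6)² = 0.444
te_C = (4 + 4·10 + 22)/6 = 66/6 = 11; σ²_C = ((22−4)/6)² = 9.000
te_D = (3 + 4·7 + 17)/6 = 48/6 = 8; σ²_D = ((17−3)/6)² = 5.444

Forward pass:
ES_A = 0; EF_A = 8
ES_B = 0; EF_B = 13
ES_C = max(EF_A=8, EF_B=13) = 13; EF_C = 13+11 = 24
ES_D = max(EF_A=8, EF_C=24) = 24; EF_D = 24+8 = 32
Expected project duration μ = 32 days. Critical path: B → C → D.

Variance along critical path = 0.444 + 9.000 + 5.444 = 14.889
σ = √14.889 = 3.859 days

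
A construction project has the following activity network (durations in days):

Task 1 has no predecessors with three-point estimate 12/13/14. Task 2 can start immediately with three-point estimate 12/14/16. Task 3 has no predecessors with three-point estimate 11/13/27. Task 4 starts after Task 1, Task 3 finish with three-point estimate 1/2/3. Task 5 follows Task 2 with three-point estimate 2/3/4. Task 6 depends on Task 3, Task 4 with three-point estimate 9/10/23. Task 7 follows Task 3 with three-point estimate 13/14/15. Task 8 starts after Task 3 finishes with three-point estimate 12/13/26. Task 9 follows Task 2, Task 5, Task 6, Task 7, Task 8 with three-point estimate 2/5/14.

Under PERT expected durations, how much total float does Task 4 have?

1 days

te_Task 1 = (12 + 4·13 + 14)/6 = 78/6 = 13
te_Task 2 = (12 + 4·14 + 16)/6 = 84/6 = 14
te_Task 3 = (11 + 4·13 + 27)/6 = 90/6 = 15
te_Task 4 = (1 + 4·2 + 3)/6 = 12/6 = 2
te_Task 5 = (2 + 4·3 + 4)/6 = 18/6 = 3
te_Task 6 = (9 + 4·10 + 23)/6 = 72/6 = 12
te_Task 7 = (13 + 4·14 + 15)/6 = 84/6 = 14
te_Task 8 = (12 + 4·13 + 26)/6 = 90/6 = 15
te_Task 9 = (2 + 4·5 + 14)/6 = 36/6 = 6

Forward pass:
ES_Task 1 = 0; EF_Task 1 = 13
ES_Task 2 = 0; EF_Task 2 = 14
ES_Task 3 = 0; EF_Task 3 = 15
ES_Task 4 = max(EF_Task 1=13, EF_Task 3=15) = 15; EF_Task 4 = 15+2 = 17
ES_Task 5 = 14; EF_Task 5 = 14+3 = 17
ES_Task 6 = max(EF_Task 3=15, EF_Task 4=17) = 17; EF_Task 6 = 17+12 = 29
ES_Task 7 = 15; EF_Task 7 = 15+14 = 29
ES_Task 8 = 15; EF_Task 8 = 15+15 = 30
ES_Task 9 = max(EF_Task 2=14, EF_Task 5=17, EF_Task 6=29, EF_Task 7=29, EF_Task 8=30) = 30; EF_Task 9 = 30+6 = 36
Expected project duration μ = 36 days. Critical path: Task 3 → Task 8 → Task 9.

Backward pass:
LF_Task 9 = 36; LS_Task 9 = 36−6 = 30
LF_Task 8 = LS_Task 9 = 30; LS_Task 8 = 30−15 = 15
LF_Task 7 = LS_Task 9 = 30; LS_Task 7 = 30−14 = 16
LF_Task 6 = LS_Task 9 = 30; LS_Task 6 = 30−12 = 18
LF_Task 5 = LS_Task 9 = 30; LS_Task 5 = 30−3 = 27
LF_Task 4 = LS_Task 6 = 18; LS_Task 4 = 18−2 = 16
LF_Task 3 = min(LS_Task 4=16, LS_Task 6=18, LS_Task 7=16, LS_Task 8=15) = 15; LS_Task 3 = 15−15 = 0
LF_Task 2 = min(LS_Task 5=27, LS_Task 9=30) = 27; LS_Task 2 = 27−14 = 13
LF_Task 1 = LS_Task 4 = 16; LS_Task 1 = 16−13 = 3
Slack_Task 4 = LS_Task 4 − ES_Task 4 = 16 − 15 = 1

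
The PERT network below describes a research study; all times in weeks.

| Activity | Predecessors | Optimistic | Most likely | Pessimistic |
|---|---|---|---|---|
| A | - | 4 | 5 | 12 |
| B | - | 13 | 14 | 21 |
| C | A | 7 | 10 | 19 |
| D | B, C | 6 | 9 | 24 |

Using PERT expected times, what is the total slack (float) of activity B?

te_A = (4 + 4·5 + 12)/6 = 36/6 = 6
te_B = (13 + 4·14 + 21)/6 = 90/6 = 15
te_C = (7 + 4·10 + 19)/6 = 66/6 = 11
te_D = (6 + 4·9 + 24)/6 = 66/6 = 11

Forward pass:
ES_A = 0; EF_A = 6
ES_B = 0; EF_B = 15
ES_C = 6; EF_C = 6+11 = 17
ES_D = max(EF_B=15, EF_C=17) = 17; EF_D = 17+11 = 28
Expected project duration μ = 28 weeks. Critical path: A → C → D.

Backward pass:
LF_D = 28; LS_D = 28−11 = 17
LF_C = LS_D = 17; LS_C = 17−11 = 6
LF_B = LS_D = 17; LS_B = 17−15 = 2
LF_A = LS_C = 6; LS_A = 6−6 = 0
Slack_B = LS_B − ES_B = 2 − 0 = 2

2 weeks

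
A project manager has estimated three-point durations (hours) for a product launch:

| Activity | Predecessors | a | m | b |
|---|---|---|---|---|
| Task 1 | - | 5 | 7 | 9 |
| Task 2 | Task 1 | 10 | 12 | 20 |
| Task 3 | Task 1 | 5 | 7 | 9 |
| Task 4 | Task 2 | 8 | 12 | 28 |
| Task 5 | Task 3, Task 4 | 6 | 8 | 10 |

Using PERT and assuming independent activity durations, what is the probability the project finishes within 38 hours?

te_Task 1 = (5 + 4·7 + 9)/6 = 42/6 = 7; σ²_Task 1 = ((9−5)/6)² = 0.444
te_Task 2 = (10 + 4·12 + 20)/6 = 78/6 = 13; σ²_Task 2 = ((20−10)/6)² = 2.778
te_Task 3 = (5 + 4·7 + 9)/6 = 42/6 = 7; σ²_Task 3 = ((9−5)/6)² = 0.444
te_Task 4 = (8 + 4·12 + 28)/6 = 84/6 = 14; σ²_Task 4 = ((28−8)/6)² = 11.111
te_Task 5 = (6 + 4·8 + 10)/6 = 48/6 = 8; σ²_Task 5 = ((10−6)/6)² = 0.444

Forward pass:
ES_Task 1 = 0; EF_Task 1 = 7
ES_Task 2 = 7; EF_Task 2 = 7+13 = 20
ES_Task 3 = 7; EF_Task 3 = 7+7 = 14
ES_Task 4 = 20; EF_Task 4 = 20+14 = 34
ES_Task 5 = max(EF_Task 3=14, EF_Task 4=34) = 34; EF_Task 5 = 34+8 = 42
Expected project duration μ = 42 hours. Critical path: Task 1 → Task 2 → Task 4 → Task 5.

Variance along critical path = 0.444 + 2.778 + 11.111 + 0.444 = 14.778; σ = √14.778 = 3.844 hours.
Z = (38 − 42) / 3.844 = -1.041
P(T ≤ 38) = Φ(-1.041) ≈ 0.149

0.149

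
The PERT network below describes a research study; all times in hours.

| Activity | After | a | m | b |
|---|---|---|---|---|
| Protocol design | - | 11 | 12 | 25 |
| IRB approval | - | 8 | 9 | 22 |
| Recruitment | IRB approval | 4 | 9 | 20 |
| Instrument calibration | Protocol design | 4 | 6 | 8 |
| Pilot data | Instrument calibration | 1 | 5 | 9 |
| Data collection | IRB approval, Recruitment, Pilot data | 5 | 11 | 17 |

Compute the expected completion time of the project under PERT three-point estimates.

36 hours

te_Protocol design = (11 + 4·12 + 25)/6 = 84/6 = 14
te_IRB approval = (8 + 4·9 + 22)/6 = 66/6 = 11
te_Recruitment = (4 + 4·9 + 20)/6 = 60/6 = 10
te_Instrument calibration = (4 + 4·6 + 8)/6 = 36/6 = 6
te_Pilot data = (1 + 4·5 + 9)/6 = 30/6 = 5
te_Data collection = (5 + 4·11 + 17)/6 = 66/6 = 11

Forward pass:
ES_Protocol design = 0; EF_Protocol design = 14
ES_IRB approval = 0; EF_IRB approval = 11
ES_Recruitment = 11; EF_Recruitment = 11+10 = 21
ES_Instrument calibration = 14; EF_Instrument calibration = 14+6 = 20
ES_Pilot data = 20; EF_Pilot data = 20+5 = 25
ES_Data collection = max(EF_IRB approval=11, EF_Recruitment=21, EF_Pilot data=25) = 25; EF_Data collection = 25+11 = 36
Expected project duration μ = 36 hours. Critical path: Protocol design → Instrument calibration → Pilot data → Data collection.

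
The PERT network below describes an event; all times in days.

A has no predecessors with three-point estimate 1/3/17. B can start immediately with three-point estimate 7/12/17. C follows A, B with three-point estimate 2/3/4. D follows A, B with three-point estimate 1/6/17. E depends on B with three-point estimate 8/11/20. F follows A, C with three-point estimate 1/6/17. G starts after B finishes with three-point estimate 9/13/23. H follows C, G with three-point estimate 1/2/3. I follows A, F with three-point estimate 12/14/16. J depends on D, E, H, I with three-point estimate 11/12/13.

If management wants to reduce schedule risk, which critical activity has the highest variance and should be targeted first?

te_A = (1 + 4·3 + 17)/6 = 30/6 = 5; σ²_A = ((17−1)/6)² = 7.111
te_B = (7 + 4·12 + 17)/6 = 72/6 = 12; σ²_B = ((17−7)/6)² = 2.778
te_C = (2 + 4·3 + 4)/6 = 18/6 = 3; σ²_C = ((4−2)/6)² = 0.111
te_D = (1 + 4·6 + 17)/6 = 42/6 = 7; σ²_D = ((17−1)/6)² = 7.111
te_E = (8 + 4·11 + 20)/6 = 72/6 = 12; σ²_E = ((20−8)/6)² = 4.000
te_F = (1 + 4·6 + 17)/6 = 42/6 = 7; σ²_F = ((17−1)/6)² = 7.111
te_G = (9 + 4·13 + 23)/6 = 84/6 = 14; σ²_G = ((23−9)/6)² = 5.444
te_H = (1 + 4·2 + 3)/6 = 12/6 = 2; σ²_H = ((3−1)/6)² = 0.111
te_I = (12 + 4·14 + 16)/6 = 84/6 = 14; σ²_I = ((16−12)/6)² = 0.444
te_J = (11 + 4·12 + 13)/6 = 72/6 = 12; σ²_J = ((13−11)/6)² = 0.111

Forward pass:
ES_A = 0; EF_A = 5
ES_B = 0; EF_B = 12
ES_C = max(EF_A=5, EF_B=12) = 12; EF_C = 12+3 = 15
ES_D = max(EF_A=5, EF_B=12) = 12; EF_D = 12+7 = 19
ES_E = 12; EF_E = 12+12 = 24
ES_F = max(EF_A=5, EF_C=15) = 15; EF_F = 15+7 = 22
ES_G = 12; EF_G = 12+14 = 26
ES_H = max(EF_C=15, EF_G=26) = 26; EF_H = 26+2 = 28
ES_I = max(EF_A=5, EF_F=22) = 22; EF_I = 22+14 = 36
ES_J = max(EF_D=19, EF_E=24, EF_H=28, EF_I=36) = 36; EF_J = 36+12 = 48
Expected project duration μ = 48 days. Critical path: B → C → F → I → J.

Variances on critical path: σ²_B=2.778, σ²_C=0.111, σ²_F=7.111, σ²_I=0.444, σ²_J=0.111.
Largest is σ²_F = 7.111.

F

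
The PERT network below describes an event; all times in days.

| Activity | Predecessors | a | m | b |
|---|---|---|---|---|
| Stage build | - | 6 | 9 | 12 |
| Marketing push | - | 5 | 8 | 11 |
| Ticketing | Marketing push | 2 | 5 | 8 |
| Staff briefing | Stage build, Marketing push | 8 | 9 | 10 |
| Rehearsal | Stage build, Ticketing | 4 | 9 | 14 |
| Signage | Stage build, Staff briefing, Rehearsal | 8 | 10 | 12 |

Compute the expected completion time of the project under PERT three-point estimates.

32 days

te_Stage build = (6 + 4·9 + 12)/6 = 54/6 = 9
te_Marketing push = (5 + 4·8 + 11)/6 = 48/6 = 8
te_Ticketing = (2 + 4·5 + 8)/6 = 30/6 = 5
te_Staff briefing = (8 + 4·9 + 10)/6 = 54/6 = 9
te_Rehearsal = (4 + 4·9 + 14)/6 = 54/6 = 9
te_Signage = (8 + 4·10 + 12)/6 = 60/6 = 10

Forward pass:
ES_Stage build = 0; EF_Stage build = 9
ES_Marketing push = 0; EF_Marketing push = 8
ES_Ticketing = 8; EF_Ticketing = 8+5 = 13
ES_Staff briefing = max(EF_Stage build=9, EF_Marketing push=8) = 9; EF_Staff briefing = 9+9 = 18
ES_Rehearsal = max(EF_Stage build=9, EF_Ticketing=13) = 13; EF_Rehearsal = 13+9 = 22
ES_Signage = max(EF_Stage build=9, EF_Staff briefing=18, EF_Rehearsal=22) = 22; EF_Signage = 22+10 = 32
Expected project duration μ = 32 days. Critical path: Marketing push → Ticketing → Rehearsal → Signage.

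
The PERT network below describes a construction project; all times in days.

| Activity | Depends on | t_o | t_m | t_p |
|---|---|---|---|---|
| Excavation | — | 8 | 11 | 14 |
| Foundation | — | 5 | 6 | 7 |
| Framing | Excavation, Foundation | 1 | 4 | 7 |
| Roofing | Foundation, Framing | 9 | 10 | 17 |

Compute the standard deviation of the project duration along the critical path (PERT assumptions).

te_Excavation = (8 + 4·11 + 14)/6 = 66/6 = 11; σ²_Excavation = ((14−8)/6)² = 1.000
te_Foundation = (5 + 4·6 + 7)/6 = 36/6 = 6; σ²_Foundation = ((7−5)/6)² = 0.111
te_Framing = (1 + 4·4 + 7)/6 = 24/6 = 4; σ²_Framing = ((7−1)/6)² = 1.000
te_Roofing = (9 + 4·10 + 17)/6 = 66/6 = 11; σ²_Roofing = ((17−9)/6)² = 1.778

Forward pass:
ES_Excavation = 0; EF_Excavation = 11
ES_Foundation = 0; EF_Foundation = 6
ES_Framing = max(EF_Excavation=11, EF_Foundation=6) = 11; EF_Framing = 11+4 = 15
ES_Roofing = max(EF_Foundation=6, EF_Framing=15) = 15; EF_Roofing = 15+11 = 26
Expected project duration μ = 26 days. Critical path: Excavation → Framing → Roofing.

Variance along critical path = 1.000 + 1.000 + 1.778 = 3.778
σ = √3.778 = 1.944 days

1.94 days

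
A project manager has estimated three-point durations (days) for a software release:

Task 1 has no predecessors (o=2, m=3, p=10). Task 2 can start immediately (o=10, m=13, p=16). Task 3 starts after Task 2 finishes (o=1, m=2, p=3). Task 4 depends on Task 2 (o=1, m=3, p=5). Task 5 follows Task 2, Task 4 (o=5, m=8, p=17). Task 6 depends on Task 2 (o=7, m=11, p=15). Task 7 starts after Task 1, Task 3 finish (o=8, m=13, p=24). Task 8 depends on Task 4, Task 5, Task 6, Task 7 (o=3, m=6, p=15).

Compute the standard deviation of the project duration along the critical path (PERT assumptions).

te_Task 1 = (2 + 4·3 + 10)/6 = 24/6 = 4; σ²_Task 1 = ((10−2)/6)² = 1.778
te_Task 2 = (10 + 4·13 + 16)/6 = 78/6 = 13; σ²_Task 2 = ((16−10)/6)² = 1.000
te_Task 3 = (1 + 4·2 + 3)/6 = 12/6 = 2; σ²_Task 3 = ((3−1)/6)² = 0.111
te_Task 4 = (1 + 4·3 + 5)/6 = 18/6 = 3; σ²_Task 4 = ((5−1)/6)² = 0.444
te_Task 5 = (5 + 4·8 + 17)/6 = 54/6 = 9; σ²_Task 5 = ((17−5)/6)² = 4.000
te_Task 6 = (7 + 4·11 + 15)/6 = 66/6 = 11; σ²_Task 6 = ((15−7)/6)² = 1.778
te_Task 7 = (8 + 4·13 + 24)/6 = 84/6 = 14; σ²_Task 7 = ((24−8)/6)² = 7.111
te_Task 8 = (3 + 4·6 + 15)/6 = 42/6 = 7; σ²_Task 8 = ((15−3)/6)² = 4.000

Forward pass:
ES_Task 1 = 0; EF_Task 1 = 4
ES_Task 2 = 0; EF_Task 2 = 13
ES_Task 3 = 13; EF_Task 3 = 13+2 = 15
ES_Task 4 = 13; EF_Task 4 = 13+3 = 16
ES_Task 5 = max(EF_Task 2=13, EF_Task 4=16) = 16; EF_Task 5 = 16+9 = 25
ES_Task 6 = 13; EF_Task 6 = 13+11 = 24
ES_Task 7 = max(EF_Task 1=4, EF_Task 3=15) = 15; EF_Task 7 = 15+14 = 29
ES_Task 8 = max(EF_Task 4=16, EF_Task 5=25, EF_Task 6=24, EF_Task 7=29) = 29; EF_Task 8 = 29+7 = 36
Expected project duration μ = 36 days. Critical path: Task 2 → Task 3 → Task 7 → Task 8.

Variance along critical path = 1.000 + 0.111 + 7.111 + 4.000 = 12.222
σ = √12.222 = 3.496 days

3.50 days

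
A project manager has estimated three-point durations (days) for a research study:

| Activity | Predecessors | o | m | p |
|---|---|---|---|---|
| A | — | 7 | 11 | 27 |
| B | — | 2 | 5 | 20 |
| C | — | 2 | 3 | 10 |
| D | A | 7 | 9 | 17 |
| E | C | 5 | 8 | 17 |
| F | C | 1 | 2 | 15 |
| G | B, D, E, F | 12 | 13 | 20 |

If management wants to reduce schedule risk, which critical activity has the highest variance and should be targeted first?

A

te_A = (7 + 4·11 + 27)/6 = 78/6 = 13; σ²_A = ((27−7)/6)² = 11.111
te_B = (2 + 4·5 + 20)/6 = 42/6 = 7; σ²_B = ((20−2)/6)² = 9.000
te_C = (2 + 4·3 + 10)/6 = 24/6 = 4; σ²_C = ((10−2)/6)² = 1.778
te_D = (7 + 4·9 + 17)/6 = 60/6 = 10; σ²_D = ((17−7)/6)² = 2.778
te_E = (5 + 4·8 + 17)/6 = 54/6 = 9; σ²_E = ((17−5)/6)² = 4.000
te_F = (1 + 4·2 + 15)/6 = 24/6 = 4; σ²_F = ((15−1)/6)² = 5.444
te_G = (12 + 4·13 + 20)/6 = 84/6 = 14; σ²_G = ((20−12)/6)² = 1.778

Forward pass:
ES_A = 0; EF_A = 13
ES_B = 0; EF_B = 7
ES_C = 0; EF_C = 4
ES_D = 13; EF_D = 13+10 = 23
ES_E = 4; EF_E = 4+9 = 13
ES_F = 4; EF_F = 4+4 = 8
ES_G = max(EF_B=7, EF_D=23, EF_E=13, EF_F=8) = 23; EF_G = 23+14 = 37
Expected project duration μ = 37 days. Critical path: A → D → G.

Variances on critical path: σ²_A=11.111, σ²_D=2.778, σ²_G=1.778.
Largest is σ²_A = 11.111.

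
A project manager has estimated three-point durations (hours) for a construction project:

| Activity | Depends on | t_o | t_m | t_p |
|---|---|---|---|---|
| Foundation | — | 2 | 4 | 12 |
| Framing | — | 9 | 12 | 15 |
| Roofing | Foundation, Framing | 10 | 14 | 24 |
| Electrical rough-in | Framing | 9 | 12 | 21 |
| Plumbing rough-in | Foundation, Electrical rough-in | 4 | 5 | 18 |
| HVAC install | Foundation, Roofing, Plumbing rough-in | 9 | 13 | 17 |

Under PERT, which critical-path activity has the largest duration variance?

Plumbing rough-in

te_Foundation = (2 + 4·4 + 12)/6 = 30/6 = 5; σ²_Foundation = ((12−2)/6)² = 2.778
te_Framing = (9 + 4·12 + 15)/6 = 72/6 = 12; σ²_Framing = ((15−9)/6)² = 1.000
te_Roofing = (10 + 4·14 + 24)/6 = 90/6 = 15; σ²_Roofing = ((24−10)/6)² = 5.444
te_Electrical rough-in = (9 + 4·12 + 21)/6 = 78/6 = 13; σ²_Electrical rough-in = ((21−9)/6)² = 4.000
te_Plumbing rough-in = (4 + 4·5 + 18)/6 = 42/6 = 7; σ²_Plumbing rough-in = ((18−4)/6)² = 5.444
te_HVAC install = (9 + 4·13 + 17)/6 = 78/6 = 13; σ²_HVAC install = ((17−9)/6)² = 1.778

Forward pass:
ES_Foundation = 0; EF_Foundation = 5
ES_Framing = 0; EF_Framing = 12
ES_Roofing = max(EF_Foundation=5, EF_Framing=12) = 12; EF_Roofing = 12+15 = 27
ES_Electrical rough-in = 12; EF_Electrical rough-in = 12+13 = 25
ES_Plumbing rough-in = max(EF_Foundation=5, EF_Electrical rough-in=25) = 25; EF_Plumbing rough-in = 25+7 = 32
ES_HVAC install = max(EF_Foundation=5, EF_Roofing=27, EF_Plumbing rough-in=32) = 32; EF_HVAC install = 32+13 = 45
Expected project duration μ = 45 hours. Critical path: Framing → Electrical rough-in → Plumbing rough-in → HVAC install.

Variances on critical path: σ²_Framing=1.000, σ²_Electrical rough-in=4.000, σ²_Plumbing rough-in=5.444, σ²_HVAC install=1.778.
Largest is σ²_Plumbing rough-in = 5.444.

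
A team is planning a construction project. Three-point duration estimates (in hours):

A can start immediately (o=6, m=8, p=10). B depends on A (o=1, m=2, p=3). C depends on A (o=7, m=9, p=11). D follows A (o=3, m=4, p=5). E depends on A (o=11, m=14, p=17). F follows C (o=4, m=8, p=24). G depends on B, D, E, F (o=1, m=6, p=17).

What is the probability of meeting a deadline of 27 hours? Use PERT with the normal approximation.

te_A = (6 + 4·8 + 10)/6 = 48/6 = 8; σ²_A = ((10−6)/6)² = 0.444
te_B = (1 + 4·2 + 3)/6 = 12/6 = 2; σ²_B = ((3−1)/6)² = 0.111
te_C = (7 + 4·9 + 11)/6 = 54/6 = 9; σ²_C = ((11−7)/6)² = 0.444
te_D = (3 + 4·4 + 5)/6 = 24/6 = 4; σ²_D = ((5−3)/6)² = 0.111
te_E = (11 + 4·14 + 17)/6 = 84/6 = 14; σ²_E = ((17−11)/6)² = 1.000
te_F = (4 + 4·8 + 24)/6 = 60/6 = 10; σ²_F = ((24−4)/6)² = 11.111
te_G = (1 + 4·6 + 17)/6 = 42/6 = 7; σ²_G = ((17−1)/6)² = 7.111

Forward pass:
ES_A = 0; EF_A = 8
ES_B = 8; EF_B = 8+2 = 10
ES_C = 8; EF_C = 8+9 = 17
ES_D = 8; EF_D = 8+4 = 12
ES_E = 8; EF_E = 8+14 = 22
ES_F = 17; EF_F = 17+10 = 27
ES_G = max(EF_B=10, EF_D=12, EF_E=22, EF_F=27) = 27; EF_G = 27+7 = 34
Expected project duration μ = 34 hours. Critical path: A → C → F → G.

Variance along critical path = 0.444 + 0.444 + 11.111 + 7.111 = 19.111; σ = √19.111 = 4.372 hours.
Z = (27 − 34) / 4.372 = -1.601
P(T ≤ 27) = Φ(-1.601) ≈ 0.055

0.055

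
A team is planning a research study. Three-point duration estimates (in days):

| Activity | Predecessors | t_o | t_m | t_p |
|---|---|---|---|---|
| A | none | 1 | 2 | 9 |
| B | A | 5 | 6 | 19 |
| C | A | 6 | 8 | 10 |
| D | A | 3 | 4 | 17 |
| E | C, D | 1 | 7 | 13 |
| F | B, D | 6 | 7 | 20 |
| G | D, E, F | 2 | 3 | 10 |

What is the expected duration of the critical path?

24 days

te_A = (1 + 4·2 + 9)/6 = 18/6 = 3
te_B = (5 + 4·6 + 19)/6 = 48/6 = 8
te_C = (6 + 4·8 + 10)/6 = 48/6 = 8
te_D = (3 + 4·4 + 17)/6 = 36/6 = 6
te_E = (1 + 4·7 + 13)/6 = 42/6 = 7
te_F = (6 + 4·7 + 20)/6 = 54/6 = 9
te_G = (2 + 4·3 + 10)/6 = 24/6 = 4

Forward pass:
ES_A = 0; EF_A = 3
ES_B = 3; EF_B = 3+8 = 11
ES_C = 3; EF_C = 3+8 = 11
ES_D = 3; EF_D = 3+6 = 9
ES_E = max(EF_C=11, EF_D=9) = 11; EF_E = 11+7 = 18
ES_F = max(EF_B=11, EF_D=9) = 11; EF_F = 11+9 = 20
ES_G = max(EF_D=9, EF_E=18, EF_F=20) = 20; EF_G = 20+4 = 24
Expected project duration μ = 24 days. Critical path: A → B → F → G.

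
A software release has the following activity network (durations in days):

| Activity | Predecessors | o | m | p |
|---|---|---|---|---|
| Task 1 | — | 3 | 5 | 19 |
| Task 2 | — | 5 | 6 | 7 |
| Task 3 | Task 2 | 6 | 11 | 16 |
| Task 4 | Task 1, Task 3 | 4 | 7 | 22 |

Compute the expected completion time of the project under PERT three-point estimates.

te_Task 1 = (3 + 4·5 + 19)/6 = 42/6 = 7
te_Task 2 = (5 + 4·6 + 7)/6 = 36/6 = 6
te_Task 3 = (6 + 4·11 + 16)/6 = 66/6 = 11
te_Task 4 = (4 + 4·7 + 22)/6 = 54/6 = 9

Forward pass:
ES_Task 1 = 0; EF_Task 1 = 7
ES_Task 2 = 0; EF_Task 2 = 6
ES_Task 3 = 6; EF_Task 3 = 6+11 = 17
ES_Task 4 = max(EF_Task 1=7, EF_Task 3=17) = 17; EF_Task 4 = 17+9 = 26
Expected project duration μ = 26 days. Critical path: Task 2 → Task 3 → Task 4.

26 days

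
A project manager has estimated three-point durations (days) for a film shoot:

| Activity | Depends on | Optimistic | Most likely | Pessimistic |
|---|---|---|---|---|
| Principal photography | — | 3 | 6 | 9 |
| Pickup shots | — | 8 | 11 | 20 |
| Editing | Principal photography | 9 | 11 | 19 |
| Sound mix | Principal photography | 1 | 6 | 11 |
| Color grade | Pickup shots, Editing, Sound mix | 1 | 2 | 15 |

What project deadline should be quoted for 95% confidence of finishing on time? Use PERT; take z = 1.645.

te_Principal photography = (3 + 4·6 + 9)/6 = 36/6 = 6; σ²_Principal photography = ((9−3)/6)² = 1.000
te_Pickup shots = (8 + 4·11 + 20)/6 = 72/6 = 12; σ²_Pickup shots = ((20−8)/6)² = 4.000
te_Editing = (9 + 4·11 + 19)/6 = 72/6 = 12; σ²_Editing = ((19−9)/6)² = 2.778
te_Sound mix = (1 + 4·6 + 11)/6 = 36/6 = 6; σ²_Sound mix = ((11−1)/6)² = 2.778
te_Color grade = (1 + 4·2 + 15)/6 = 24/6 = 4; σ²_Color grade = ((15−1)/6)² = 5.444

Forward pass:
ES_Principal photography = 0; EF_Principal photography = 6
ES_Pickup shots = 0; EF_Pickup shots = 12
ES_Editing = 6; EF_Editing = 6+12 = 18
ES_Sound mix = 6; EF_Sound mix = 6+6 = 12
ES_Color grade = max(EF_Pickup shots=12, EF_Editing=18, EF_Sound mix=12) = 18; EF_Color grade = 18+4 = 22
Expected project duration μ = 22 days. Critical path: Principal photography → Editing → Color grade.

Variance along critical path = 1.000 + 2.778 + 5.444 = 9.222; σ = 3.037 days.
D = μ + z·σ = 22 + 1.645·3.037 = 27.0 days

27.0 days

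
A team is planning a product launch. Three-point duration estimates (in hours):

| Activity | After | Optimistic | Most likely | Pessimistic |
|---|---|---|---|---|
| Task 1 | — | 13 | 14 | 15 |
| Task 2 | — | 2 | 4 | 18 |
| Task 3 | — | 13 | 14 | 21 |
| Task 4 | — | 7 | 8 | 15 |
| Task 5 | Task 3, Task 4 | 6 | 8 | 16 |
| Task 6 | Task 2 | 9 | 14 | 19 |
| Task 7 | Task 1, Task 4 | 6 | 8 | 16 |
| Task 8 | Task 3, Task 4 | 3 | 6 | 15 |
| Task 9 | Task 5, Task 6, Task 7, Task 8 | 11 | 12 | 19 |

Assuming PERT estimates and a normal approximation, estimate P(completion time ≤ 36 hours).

te_Task 1 = (13 + 4·14 + 15)/6 = 84/6 = 14; σ²_Task 1 = ((15−13)/6)² = 0.111
te_Task 2 = (2 + 4·4 + 18)/6 = 36/6 = 6; σ²_Task 2 = ((18−2)/6)² = 7.111
te_Task 3 = (13 + 4·14 + 21)/6 = 90/6 = 15; σ²_Task 3 = ((21−13)/6)² = 1.778
te_Task 4 = (7 + 4·8 + 15)/6 = 54/6 = 9; σ²_Task 4 = ((15−7)/6)² = 1.778
te_Task 5 = (6 + 4·8 + 16)/6 = 54/6 = 9; σ²_Task 5 = ((16−6)/6)² = 2.778
te_Task 6 = (9 + 4·14 + 19)/6 = 84/6 = 14; σ²_Task 6 = ((19−9)/6)² = 2.778
te_Task 7 = (6 + 4·8 + 16)/6 = 54/6 = 9; σ²_Task 7 = ((16−6)/6)² = 2.778
te_Task 8 = (3 + 4·6 + 15)/6 = 42/6 = 7; σ²_Task 8 = ((15−3)/6)² = 4.000
te_Task 9 = (11 + 4·12 + 19)/6 = 78/6 = 13; σ²_Task 9 = ((19−11)/6)² = 1.778

Forward pass:
ES_Task 1 = 0; EF_Task 1 = 14
ES_Task 2 = 0; EF_Task 2 = 6
ES_Task 3 = 0; EF_Task 3 = 15
ES_Task 4 = 0; EF_Task 4 = 9
ES_Task 5 = max(EF_Task 3=15, EF_Task 4=9) = 15; EF_Task 5 = 15+9 = 24
ES_Task 6 = 6; EF_Task 6 = 6+14 = 20
ES_Task 7 = max(EF_Task 1=14, EF_Task 4=9) = 14; EF_Task 7 = 14+9 = 23
ES_Task 8 = max(EF_Task 3=15, EF_Task 4=9) = 15; EF_Task 8 = 15+7 = 22
ES_Task 9 = max(EF_Task 5=24, EF_Task 6=20, EF_Task 7=23, EF_Task 8=22) = 24; EF_Task 9 = 24+13 = 37
Expected project duration μ = 37 hours. Critical path: Task 3 → Task 5 → Task 9.

Variance along critical path = 1.778 + 2.778 + 1.778 = 6.333; σ = √6.333 = 2.517 hours.
Z = (36 − 37) / 2.517 = -0.397
P(T ≤ 36) = Φ(-0.397) ≈ 0.346

0.346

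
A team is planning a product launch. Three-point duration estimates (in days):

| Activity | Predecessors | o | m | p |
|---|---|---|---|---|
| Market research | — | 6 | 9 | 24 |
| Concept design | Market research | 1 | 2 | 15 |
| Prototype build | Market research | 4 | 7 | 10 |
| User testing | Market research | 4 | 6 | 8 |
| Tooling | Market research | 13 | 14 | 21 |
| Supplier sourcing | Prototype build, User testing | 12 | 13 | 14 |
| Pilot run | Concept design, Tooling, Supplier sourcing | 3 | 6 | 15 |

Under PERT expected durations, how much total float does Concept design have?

te_Market research = (6 + 4·9 + 24)/6 = 66/6 = 11
te_Concept design = (1 + 4·2 + 15)/6 = 24/6 = 4
te_Prototype build = (4 + 4·7 + 10)/6 = 42/6 = 7
te_User testing = (4 + 4·6 + 8)/6 = 36/6 = 6
te_Tooling = (13 + 4·14 + 21)/6 = 90/6 = 15
te_Supplier sourcing = (12 + 4·13 + 14)/6 = 78/6 = 13
te_Pilot run = (3 + 4·6 + 15)/6 = 42/6 = 7

Forward pass:
ES_Market research = 0; EF_Market research = 11
ES_Concept design = 11; EF_Concept design = 11+4 = 15
ES_Prototype build = 11; EF_Prototype build = 11+7 = 18
ES_User testing = 11; EF_User testing = 11+6 = 17
ES_Tooling = 11; EF_Tooling = 11+15 = 26
ES_Supplier sourcing = max(EF_Prototype build=18, EF_User testing=17) = 18; EF_Supplier sourcing = 18+13 = 31
ES_Pilot run = max(EF_Concept design=15, EF_Tooling=26, EF_Supplier sourcing=31) = 31; EF_Pilot run = 31+7 = 38
Expected project duration μ = 38 days. Critical path: Market research → Prototype build → Supplier sourcing → Pilot run.

Backward pass:
LF_Pilot run = 38; LS_Pilot run = 38−7 = 31
LF_Supplier sourcing = LS_Pilot run = 31; LS_Supplier sourcing = 31−13 = 18
LF_Tooling = LS_Pilot run = 31; LS_Tooling = 31−15 = 16
LF_User testing = LS_Supplier sourcing = 18; LS_User testing = 18−6 = 12
LF_Prototype build = LS_Supplier sourcing = 18; LS_Prototype build = 18−7 = 11
LF_Concept design = LS_Pilot run = 31; LS_Concept design = 31−4 = 27
LF_Market research = min(LS_Concept design=27, LS_Prototype build=11, LS_User testing=12, LS_Tooling=16) = 11; LS_Market research = 11−11 = 0
Slack_Concept design = LS_Concept design − ES_Concept design = 27 − 11 = 16

16 days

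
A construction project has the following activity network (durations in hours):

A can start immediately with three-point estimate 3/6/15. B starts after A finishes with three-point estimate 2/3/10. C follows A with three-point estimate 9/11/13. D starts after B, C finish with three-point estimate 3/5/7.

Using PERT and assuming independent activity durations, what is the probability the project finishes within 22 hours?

0.326

te_A = (3 + 4·6 + 15)/6 = 42/6 = 7; σ²_A = ((15−3)/6)² = 4.000
te_B = (2 + 4·3 + 10)/6 = 24/6 = 4; σ²_B = ((10−2)/6)² = 1.778
te_C = (9 + 4·11 + 13)/6 = 66/6 = 11; σ²_C = ((13−9)/6)² = 0.444
te_D = (3 + 4·5 + 7)/6 = 30/6 = 5; σ²_D = ((7−3)/6)² = 0.444

Forward pass:
ES_A = 0; EF_A = 7
ES_B = 7; EF_B = 7+4 = 11
ES_C = 7; EF_C = 7+11 = 18
ES_D = max(EF_B=11, EF_C=18) = 18; EF_D = 18+5 = 23
Expected project duration μ = 23 hours. Critical path: A → C → D.

Variance along critical path = 4.000 + 0.444 + 0.444 = 4.889; σ = √4.889 = 2.211 hours.
Z = (22 − 23) / 2.211 = -0.452
P(T ≤ 22) = Φ(-0.452) ≈ 0.326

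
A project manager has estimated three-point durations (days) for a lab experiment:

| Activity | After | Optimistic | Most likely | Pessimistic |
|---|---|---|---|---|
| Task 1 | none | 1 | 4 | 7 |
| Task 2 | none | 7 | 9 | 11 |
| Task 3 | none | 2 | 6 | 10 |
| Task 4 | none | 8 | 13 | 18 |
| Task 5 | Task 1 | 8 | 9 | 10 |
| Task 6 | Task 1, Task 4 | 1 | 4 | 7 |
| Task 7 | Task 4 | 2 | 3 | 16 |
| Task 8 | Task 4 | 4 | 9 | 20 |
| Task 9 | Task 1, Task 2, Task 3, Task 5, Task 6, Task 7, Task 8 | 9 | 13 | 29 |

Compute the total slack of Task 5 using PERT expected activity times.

10 days

te_Task 1 = (1 + 4·4 + 7)/6 = 24/6 = 4
te_Task 2 = (7 + 4·9 + 11)/6 = 54/6 = 9
te_Task 3 = (2 + 4·6 + 10)/6 = 36/6 = 6
te_Task 4 = (8 + 4·13 + 18)/6 = 78/6 = 13
te_Task 5 = (8 + 4·9 + 10)/6 = 54/6 = 9
te_Task 6 = (1 + 4·4 + 7)/6 = 24/6 = 4
te_Task 7 = (2 + 4·3 + 16)/6 = 30/6 = 5
te_Task 8 = (4 + 4·9 + 20)/6 = 60/6 = 10
te_Task 9 = (9 + 4·13 + 29)/6 = 90/6 = 15

Forward pass:
ES_Task 1 = 0; EF_Task 1 = 4
ES_Task 2 = 0; EF_Task 2 = 9
ES_Task 3 = 0; EF_Task 3 = 6
ES_Task 4 = 0; EF_Task 4 = 13
ES_Task 5 = 4; EF_Task 5 = 4+9 = 13
ES_Task 6 = max(EF_Task 1=4, EF_Task 4=13) = 13; EF_Task 6 = 13+4 = 17
ES_Task 7 = 13; EF_Task 7 = 13+5 = 18
ES_Task 8 = 13; EF_Task 8 = 13+10 = 23
ES_Task 9 = max(EF_Task 1=4, EF_Task 2=9, EF_Task 3=6, EF_Task 5=13, EF_Task 6=17, EF_Task 7=18, EF_Task 8=23) = 23; EF_Task 9 = 23+15 = 38
Expected project duration μ = 38 days. Critical path: Task 4 → Task 8 → Task 9.

Backward pass:
LF_Task 9 = 38; LS_Task 9 = 38−15 = 23
LF_Task 8 = LS_Task 9 = 23; LS_Task 8 = 23−10 = 13
LF_Task 7 = LS_Task 9 = 23; LS_Task 7 = 23−5 = 18
LF_Task 6 = LS_Task 9 = 23; LS_Task 6 = 23−4 = 19
LF_Task 5 = LS_Task 9 = 23; LS_Task 5 = 23−9 = 14
LF_Task 4 = min(LS_Task 6=19, LS_Task 7=18, LS_Task 8=13) = 13; LS_Task 4 = 13−13 = 0
LF_Task 3 = LS_Task 9 = 23; LS_Task 3 = 23−6 = 17
LF_Task 2 = LS_Task 9 = 23; LS_Task 2 = 23−9 = 14
LF_Task 1 = min(LS_Task 5=14, LS_Task 6=19, LS_Task 9=23) = 14; LS_Task 1 = 14−4 = 10
Slack_Task 5 = LS_Task 5 − ES_Task 5 = 14 − 4 = 10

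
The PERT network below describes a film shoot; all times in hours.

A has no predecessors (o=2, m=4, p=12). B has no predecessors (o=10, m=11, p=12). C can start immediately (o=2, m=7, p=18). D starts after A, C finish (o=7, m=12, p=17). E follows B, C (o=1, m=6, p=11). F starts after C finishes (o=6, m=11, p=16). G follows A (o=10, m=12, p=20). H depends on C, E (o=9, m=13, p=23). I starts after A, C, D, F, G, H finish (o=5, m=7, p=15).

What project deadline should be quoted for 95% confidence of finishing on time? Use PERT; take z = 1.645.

te_A = (2 + 4·4 + 12)/6 = 30/6 = 5; σ²_A = ((12−2)/6)² = 2.778
te_B = (10 + 4·11 + 12)/6 = 66/6 = 11; σ²_B = ((12−10)/6)² = 0.111
te_C = (2 + 4·7 + 18)/6 = 48/6 = 8; σ²_C = ((18−2)/6)² = 7.111
te_D = (7 + 4·12 + 17)/6 = 72/6 = 12; σ²_D = ((17−7)/6)² = 2.778
te_E = (1 + 4·6 + 11)/6 = 36/6 = 6; σ²_E = ((11−1)/6)² = 2.778
te_F = (6 + 4·11 + 16)/6 = 66/6 = 11; σ²_F = ((16−6)/6)² = 2.778
te_G = (10 + 4·12 + 20)/6 = 78/6 = 13; σ²_G = ((20−10)/6)² = 2.778
te_H = (9 + 4·13 + 23)/6 = 84/6 = 14; σ²_H = ((23−9)/6)² = 5.444
te_I = (5 + 4·7 + 15)/6 = 48/6 = 8; σ²_I = ((15−5)/6)² = 2.778

Forward pass:
ES_A = 0; EF_A = 5
ES_B = 0; EF_B = 11
ES_C = 0; EF_C = 8
ES_D = max(EF_A=5, EF_C=8) = 8; EF_D = 8+12 = 20
ES_E = max(EF_B=11, EF_C=8) = 11; EF_E = 11+6 = 17
ES_F = 8; EF_F = 8+11 = 19
ES_G = 5; EF_G = 5+13 = 18
ES_H = max(EF_C=8, EF_E=17) = 17; EF_H = 17+14 = 31
ES_I = max(EF_A=5, EF_C=8, EF_D=20, EF_F=19, EF_G=18, EF_H=31) = 31; EF_I = 31+8 = 39
Expected project duration μ = 39 hours. Critical path: B → E → H → I.

Variance along critical path = 0.111 + 2.778 + 5.444 + 2.778 = 11.111; σ = 3.333 hours.
D = μ + z·σ = 39 + 1.645·3.333 = 44.5 hours

44.5 hours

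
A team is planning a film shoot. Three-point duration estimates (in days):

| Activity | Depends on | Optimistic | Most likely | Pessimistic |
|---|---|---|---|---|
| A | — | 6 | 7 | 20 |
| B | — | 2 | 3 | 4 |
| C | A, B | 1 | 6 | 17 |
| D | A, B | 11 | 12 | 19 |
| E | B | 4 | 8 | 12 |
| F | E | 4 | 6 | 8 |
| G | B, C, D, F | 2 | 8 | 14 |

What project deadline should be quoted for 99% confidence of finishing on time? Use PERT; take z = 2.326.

37.8 days

te_A = (6 + 4·7 + 20)/6 = 54/6 = 9; σ²_A = ((20−6)/6)² = 5.444
te_B = (2 + 4·3 + 4)/6 = 18/6 = 3; σ²_B = ((4−2)/6)² = 0.111
te_C = (1 + 4·6 + 17)/6 = 42/6 = 7; σ²_C = ((17−1)/6)² = 7.111
te_D = (11 + 4·12 + 19)/6 = 78/6 = 13; σ²_D = ((19−11)/6)² = 1.778
te_E = (4 + 4·8 + 12)/6 = 48/6 = 8; σ²_E = ((12−4)/6)² = 1.778
te_F = (4 + 4·6 + 8)/6 = 36/6 = 6; σ²_F = ((8−4)/6)² = 0.444
te_G = (2 + 4·8 + 14)/6 = 48/6 = 8; σ²_G = ((14−2)/6)² = 4.000

Forward pass:
ES_A = 0; EF_A = 9
ES_B = 0; EF_B = 3
ES_C = max(EF_A=9, EF_B=3) = 9; EF_C = 9+7 = 16
ES_D = max(EF_A=9, EF_B=3) = 9; EF_D = 9+13 = 22
ES_E = 3; EF_E = 3+8 = 11
ES_F = 11; EF_F = 11+6 = 17
ES_G = max(EF_B=3, EF_C=16, EF_D=22, EF_F=17) = 22; EF_G = 22+8 = 30
Expected project duration μ = 30 days. Critical path: A → D → G.

Variance along critical path = 5.444 + 1.778 + 4.000 = 11.222; σ = 3.350 days.
D = μ + z·σ = 30 + 2.326·3.350 = 37.8 days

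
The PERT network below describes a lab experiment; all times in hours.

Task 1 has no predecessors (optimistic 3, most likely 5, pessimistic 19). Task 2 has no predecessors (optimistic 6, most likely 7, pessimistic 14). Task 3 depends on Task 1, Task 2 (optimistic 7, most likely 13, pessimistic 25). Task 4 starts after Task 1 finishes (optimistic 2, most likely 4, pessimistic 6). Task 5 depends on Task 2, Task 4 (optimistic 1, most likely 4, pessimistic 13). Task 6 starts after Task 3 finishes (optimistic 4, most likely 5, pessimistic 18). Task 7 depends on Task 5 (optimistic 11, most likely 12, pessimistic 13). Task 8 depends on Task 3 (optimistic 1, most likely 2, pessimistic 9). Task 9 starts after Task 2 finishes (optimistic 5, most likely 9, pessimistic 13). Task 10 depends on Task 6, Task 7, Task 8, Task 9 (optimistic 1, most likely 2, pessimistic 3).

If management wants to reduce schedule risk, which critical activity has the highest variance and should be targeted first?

te_Task 1 = (3 + 4·5 + 19)/6 = 42/6 = 7; σ²_Task 1 = ((19−3)/6)² = 7.111
te_Task 2 = (6 + 4·7 + 14)/6 = 48/6 = 8; σ²_Task 2 = ((14−6)/6)² = 1.778
te_Task 3 = (7 + 4·13 + 25)/6 = 84/6 = 14; σ²_Task 3 = ((25−7)/6)² = 9.000
te_Task 4 = (2 + 4·4 + 6)/6 = 24/6 = 4; σ²_Task 4 = ((6−2)/6)² = 0.444
te_Task 5 = (1 + 4·4 + 13)/6 = 30/6 = 5; σ²_Task 5 = ((13−1)/6)² = 4.000
te_Task 6 = (4 + 4·5 + 18)/6 = 42/6 = 7; σ²_Task 6 = ((18−4)/6)² = 5.444
te_Task 7 = (11 + 4·12 + 13)/6 = 72/6 = 12; σ²_Task 7 = ((13−11)/6)² = 0.111
te_Task 8 = (1 + 4·2 + 9)/6 = 18/6 = 3; σ²_Task 8 = ((9−1)/6)² = 1.778
te_Task 9 = (5 + 4·9 + 13)/6 = 54/6 = 9; σ²_Task 9 = ((13−5)/6)² = 1.778
te_Task 10 = (1 + 4·2 + 3)/6 = 12/6 = 2; σ²_Task 10 = ((3−1)/6)² = 0.111

Forward pass:
ES_Task 1 = 0; EF_Task 1 = 7
ES_Task 2 = 0; EF_Task 2 = 8
ES_Task 3 = max(EF_Task 1=7, EF_Task 2=8) = 8; EF_Task 3 = 8+14 = 22
ES_Task 4 = 7; EF_Task 4 = 7+4 = 11
ES_Task 5 = max(EF_Task 2=8, EF_Task 4=11) = 11; EF_Task 5 = 11+5 = 16
ES_Task 6 = 22; EF_Task 6 = 22+7 = 29
ES_Task 7 = 16; EF_Task 7 = 16+12 = 28
ES_Task 8 = 22; EF_Task 8 = 22+3 = 25
ES_Task 9 = 8; EF_Task 9 = 8+9 = 17
ES_Task 10 = max(EF_Task 6=29, EF_Task 7=28, EF_Task 8=25, EF_Task 9=17) = 29; EF_Task 10 = 29+2 = 31
Expected project duration μ = 31 hours. Critical path: Task 2 → Task 3 → Task 6 → Task 10.

Variances on critical path: σ²_Task 2=1.778, σ²_Task 3=9.000, σ²_Task 6=5.444, σ²_Task 10=0.111.
Largest is σ²_Task 3 = 9.000.

Task 3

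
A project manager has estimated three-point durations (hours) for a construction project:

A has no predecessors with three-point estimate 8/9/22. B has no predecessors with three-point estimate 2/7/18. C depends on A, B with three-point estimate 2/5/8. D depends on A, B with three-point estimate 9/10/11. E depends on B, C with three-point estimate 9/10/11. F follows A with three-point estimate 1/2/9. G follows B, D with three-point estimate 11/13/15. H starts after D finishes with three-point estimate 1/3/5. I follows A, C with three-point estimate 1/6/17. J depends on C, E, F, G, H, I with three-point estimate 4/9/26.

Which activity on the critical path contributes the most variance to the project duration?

te_A = (8 + 4·9 + 22)/6 = 66/6 = 11; σ²_A = ((22−8)/6)² = 5.444
te_B = (2 + 4·7 + 18)/6 = 48/6 = 8; σ²_B = ((18−2)/6)² = 7.111
te_C = (2 + 4·5 + 8)/6 = 30/6 = 5; σ²_C = ((8−2)/6)² = 1.000
te_D = (9 + 4·10 + 11)/6 = 60/6 = 10; σ²_D = ((11−9)/6)² = 0.111
te_E = (9 + 4·10 + 11)/6 = 60/6 = 10; σ²_E = ((11−9)/6)² = 0.111
te_F = (1 + 4·2 + 9)/6 = 18/6 = 3; σ²_F = ((9−1)/6)² = 1.778
te_G = (11 + 4·13 + 15)/6 = 78/6 = 13; σ²_G = ((15−11)/6)² = 0.444
te_H = (1 + 4·3 + 5)/6 = 18/6 = 3; σ²_H = ((5−1)/6)² = 0.444
te_I = (1 + 4·6 + 17)/6 = 42/6 = 7; σ²_I = ((17−1)/6)² = 7.111
te_J = (4 + 4·9 + 26)/6 = 66/6 = 11; σ²_J = ((26−4)/6)² = 13.444

Forward pass:
ES_A = 0; EF_A = 11
ES_B = 0; EF_B = 8
ES_C = max(EF_A=11, EF_B=8) = 11; EF_C = 11+5 = 16
ES_D = max(EF_A=11, EF_B=8) = 11; EF_D = 11+10 = 21
ES_E = max(EF_B=8, EF_C=16) = 16; EF_E = 16+10 = 26
ES_F = 11; EF_F = 11+3 = 14
ES_G = max(EF_B=8, EF_D=21) = 21; EF_G = 21+13 = 34
ES_H = 21; EF_H = 21+3 = 24
ES_I = max(EF_A=11, EF_C=16) = 16; EF_I = 16+7 = 23
ES_J = max(EF_C=16, EF_E=26, EF_F=14, EF_G=34, EF_H=24, EF_I=23) = 34; EF_J = 34+11 = 45
Expected project duration μ = 45 hours. Critical path: A → D → G → J.

Variances on critical path: σ²_A=5.444, σ²_D=0.111, σ²_G=0.444, σ²_J=13.444.
Largest is σ²_J = 13.444.

J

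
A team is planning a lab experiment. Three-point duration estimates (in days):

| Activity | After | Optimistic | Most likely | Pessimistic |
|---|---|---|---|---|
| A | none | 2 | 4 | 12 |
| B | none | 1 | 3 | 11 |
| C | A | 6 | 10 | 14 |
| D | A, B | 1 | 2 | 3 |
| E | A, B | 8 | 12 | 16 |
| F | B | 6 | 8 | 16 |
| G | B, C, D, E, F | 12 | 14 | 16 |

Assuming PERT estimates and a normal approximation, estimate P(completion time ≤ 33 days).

0.814

te_A = (2 + 4·4 + 12)/6 = 30/6 = 5; σ²_A = ((12−2)/6)² = 2.778
te_B = (1 + 4·3 + 11)/6 = 24/6 = 4; σ²_B = ((11−1)/6)² = 2.778
te_C = (6 + 4·10 + 14)/6 = 60/6 = 10; σ²_C = ((14−6)/6)² = 1.778
te_D = (1 + 4·2 + 3)/6 = 12/6 = 2; σ²_D = ((3−1)/6)² = 0.111
te_E = (8 + 4·12 + 16)/6 = 72/6 = 12; σ²_E = ((16−8)/6)² = 1.778
te_F = (6 + 4·8 + 16)/6 = 54/6 = 9; σ²_F = ((16−6)/6)² = 2.778
te_G = (12 + 4·14 + 16)/6 = 84/6 = 14; σ²_G = ((16−12)/6)² = 0.444

Forward pass:
ES_A = 0; EF_A = 5
ES_B = 0; EF_B = 4
ES_C = 5; EF_C = 5+10 = 15
ES_D = max(EF_A=5, EF_B=4) = 5; EF_D = 5+2 = 7
ES_E = max(EF_A=5, EF_B=4) = 5; EF_E = 5+12 = 17
ES_F = 4; EF_F = 4+9 = 13
ES_G = max(EF_B=4, EF_C=15, EF_D=7, EF_E=17, EF_F=13) = 17; EF_G = 17+14 = 31
Expected project duration μ = 31 days. Critical path: A → E → G.

Variance along critical path = 2.778 + 1.778 + 0.444 = 5.000; σ = √5.000 = 2.236 days.
Z = (33 − 31) / 2.236 = 0.894
P(T ≤ 33) = Φ(0.894) ≈ 0.814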